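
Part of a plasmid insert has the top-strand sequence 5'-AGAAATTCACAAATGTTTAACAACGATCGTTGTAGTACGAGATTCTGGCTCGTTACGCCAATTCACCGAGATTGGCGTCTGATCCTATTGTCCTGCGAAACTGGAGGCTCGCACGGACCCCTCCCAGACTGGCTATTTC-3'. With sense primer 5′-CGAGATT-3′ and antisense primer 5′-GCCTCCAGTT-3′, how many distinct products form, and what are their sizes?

The forward primer CGAGATT matches the top strand at positions 38–44, 67–73.
The reverse primer's reverse complement is AACTGGAGGC, matching at positions 99–108.
Each forward site pairs with the reverse site to give a product ending at position 108: sizes 71, 42 bp.

Two products: 71 bp, 42 bp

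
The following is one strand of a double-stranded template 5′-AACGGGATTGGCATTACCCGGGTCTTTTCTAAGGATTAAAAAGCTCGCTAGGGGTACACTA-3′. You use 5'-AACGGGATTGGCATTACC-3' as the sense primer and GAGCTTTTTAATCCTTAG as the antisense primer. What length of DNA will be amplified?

46 bp

Scanning the template, AACGGGATTGGCATTACC occurs at positions 1–18; this primer anneals to the bottom strand there with its 3' end pointing downstream.
The reverse primer's reverse complement is CTAAGGATTAAAAAGCTC, which matches the template at positions 29–46.
The product runs from position 1 to position 46, so its length is 46 − 1 + 1 = 46 bp.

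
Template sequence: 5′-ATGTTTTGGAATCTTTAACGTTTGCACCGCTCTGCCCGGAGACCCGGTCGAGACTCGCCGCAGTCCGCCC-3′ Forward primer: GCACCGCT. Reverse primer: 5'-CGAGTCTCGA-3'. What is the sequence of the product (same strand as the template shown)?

5'-GCACCGCTCTGCCCGGAGACCCGGTCGAGACTCG-3'

The forward primer matches the template at positions 24–31.
Taking the reverse complement of CGAGTCTCGA gives TCGAGACTCG, found at positions 48–57 on the template; the primer anneals here to the top strand with its 3' end pointing upstream.
The product is the template from position 24 through 57 (34 bp).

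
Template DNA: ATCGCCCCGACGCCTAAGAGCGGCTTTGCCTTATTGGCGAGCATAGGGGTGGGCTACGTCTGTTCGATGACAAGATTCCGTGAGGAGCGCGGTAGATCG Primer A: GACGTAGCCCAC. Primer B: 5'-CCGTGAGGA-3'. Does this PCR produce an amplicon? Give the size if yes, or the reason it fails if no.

Primer A (GACGTAGCCCAC) has reverse complement GTGGGCTACGTC, which matches the top strand at positions 49–60; primer A anneals to the top strand there with its 3' end pointing upstream toward position 49.
Primer B (CCGTGAGGA) matches the top strand directly at positions 78–86; it anneals to the bottom strand with its 3' end pointing downstream toward position 86.
The 3' ends diverge (primer A extends toward position 1, primer B toward position 99), so the primers never converge on a shared product.

No product — the primers' 3' ends point away from each other.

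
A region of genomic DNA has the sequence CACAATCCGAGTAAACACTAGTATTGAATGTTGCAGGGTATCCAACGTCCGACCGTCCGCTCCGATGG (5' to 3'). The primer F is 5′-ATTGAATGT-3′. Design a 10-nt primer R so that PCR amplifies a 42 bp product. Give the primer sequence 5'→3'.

The forward primer binds at positions 23–31, so a 42 bp product ends at position 23 + 42 − 1 = 64.
The reverse primer anneals to the top strand over positions 55–64, i.e. to GTCCGCTCCG.
Its sequence written 5'→3' is the reverse complement: CGGAGCGGAC.

5'-CGGAGCGGAC-3'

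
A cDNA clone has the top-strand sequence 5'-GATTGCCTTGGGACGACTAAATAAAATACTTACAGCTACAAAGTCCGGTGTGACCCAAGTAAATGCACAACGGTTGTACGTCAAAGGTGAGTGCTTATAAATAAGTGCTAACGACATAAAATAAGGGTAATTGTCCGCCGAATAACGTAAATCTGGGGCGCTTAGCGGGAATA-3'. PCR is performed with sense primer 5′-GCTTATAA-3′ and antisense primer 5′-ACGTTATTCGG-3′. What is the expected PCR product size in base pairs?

56 bp

Forward primer GCTTATAA is found on the top strand at positions 93–100.
Taking the reverse complement of ACGTTATTCGG gives CCGAATAACGT, found at positions 138–148 on the template; the primer anneals here to the top strand with its 3' end pointing upstream.
The product runs from position 93 to position 148, so its length is 148 − 93 + 1 = 56 bp.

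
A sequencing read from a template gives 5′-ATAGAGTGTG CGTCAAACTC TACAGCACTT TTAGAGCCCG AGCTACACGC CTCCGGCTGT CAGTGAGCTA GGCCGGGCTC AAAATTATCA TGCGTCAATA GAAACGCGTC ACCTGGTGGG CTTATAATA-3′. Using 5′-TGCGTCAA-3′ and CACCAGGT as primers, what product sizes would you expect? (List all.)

The forward primer TGCGTCAA matches the top strand at positions 9–16, 91–98.
The reverse primer's reverse complement is ACCTGGTG, matching at positions 111–118.
Each forward site pairs with the reverse site to give a product ending at position 118: sizes 110, 28 bp.

110 bp, 28 bp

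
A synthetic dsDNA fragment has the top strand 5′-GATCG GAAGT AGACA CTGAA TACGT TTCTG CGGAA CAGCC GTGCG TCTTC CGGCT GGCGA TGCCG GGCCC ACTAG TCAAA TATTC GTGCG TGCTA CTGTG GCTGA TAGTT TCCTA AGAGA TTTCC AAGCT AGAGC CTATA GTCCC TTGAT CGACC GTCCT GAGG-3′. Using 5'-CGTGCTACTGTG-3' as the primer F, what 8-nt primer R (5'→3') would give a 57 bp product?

The forward primer binds at positions 89–100, so a 57 bp product ends at position 89 + 57 − 1 = 145.
The reverse primer anneals to the top strand over positions 138–145, i.e. to ATAGTCCC.
Its sequence written 5'→3' is the reverse complement: GGGACTAT.

5'-GGGACTAT-3'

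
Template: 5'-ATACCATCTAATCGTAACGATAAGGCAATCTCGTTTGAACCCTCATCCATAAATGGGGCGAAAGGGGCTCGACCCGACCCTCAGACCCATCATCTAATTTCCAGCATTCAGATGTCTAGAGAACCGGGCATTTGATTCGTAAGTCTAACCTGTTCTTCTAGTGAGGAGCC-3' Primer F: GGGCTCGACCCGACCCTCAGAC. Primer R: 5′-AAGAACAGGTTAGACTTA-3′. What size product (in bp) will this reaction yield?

The forward primer matches the template at positions 65–86.
The reverse primer's reverse complement is TAAGTCTAACCTGTTCTT, which matches the template at positions 140–157.
Product length = (reverse-primer end) − (forward-primer start) + 1 = 157 − 65 + 1 = 93 bp.

93 bp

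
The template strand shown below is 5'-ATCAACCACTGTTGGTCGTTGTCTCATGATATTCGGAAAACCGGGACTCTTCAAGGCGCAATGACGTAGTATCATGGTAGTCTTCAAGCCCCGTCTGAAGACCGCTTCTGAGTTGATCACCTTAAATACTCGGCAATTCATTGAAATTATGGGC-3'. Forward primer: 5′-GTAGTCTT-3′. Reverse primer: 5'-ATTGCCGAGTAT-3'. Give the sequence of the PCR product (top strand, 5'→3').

5'-GTAGTCTTCAAGCCCCGTCTGAAGACCGCTTCTGAGTTGATCACCTTAAATACTCGGCAAT-3'

Scanning the template, GTAGTCTT occurs at positions 77–84; this primer anneals to the bottom strand there with its 3' end pointing downstream.
The reverse primer's reverse complement is ATACTCGGCAAT, which matches the template at positions 126–137.
The product is the template from position 77 through 137 (61 bp).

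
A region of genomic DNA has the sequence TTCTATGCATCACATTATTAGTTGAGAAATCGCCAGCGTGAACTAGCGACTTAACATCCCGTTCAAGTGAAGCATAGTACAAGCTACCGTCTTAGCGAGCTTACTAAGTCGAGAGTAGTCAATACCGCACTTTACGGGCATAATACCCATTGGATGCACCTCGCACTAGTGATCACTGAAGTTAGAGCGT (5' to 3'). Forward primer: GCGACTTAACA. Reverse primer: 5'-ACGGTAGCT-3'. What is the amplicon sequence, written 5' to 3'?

5'-GCGACTTAACATCCCGTTCAAGTGAAGCATAGTACAAGCTACCGT-3'

Forward primer GCGACTTAACA is found on the top strand at positions 46–56.
The reverse primer's reverse complement is AGCTACCGT, which matches the template at positions 82–90.
The product is the template from position 46 through 90 (45 bp).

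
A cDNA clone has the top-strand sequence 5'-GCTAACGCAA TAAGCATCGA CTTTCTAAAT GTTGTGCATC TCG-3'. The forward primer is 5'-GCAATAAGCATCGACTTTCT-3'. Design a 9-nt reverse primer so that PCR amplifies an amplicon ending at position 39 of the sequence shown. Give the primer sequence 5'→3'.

The forward primer binds at positions 7–26; the product's 3' end on the top strand is position 39.
The reverse primer anneals to the top strand over positions 31–39, i.e. to GTTGTGCAT.
Its sequence written 5'→3' is the reverse complement: ATGCACAAC.

5'-ATGCACAAC-3'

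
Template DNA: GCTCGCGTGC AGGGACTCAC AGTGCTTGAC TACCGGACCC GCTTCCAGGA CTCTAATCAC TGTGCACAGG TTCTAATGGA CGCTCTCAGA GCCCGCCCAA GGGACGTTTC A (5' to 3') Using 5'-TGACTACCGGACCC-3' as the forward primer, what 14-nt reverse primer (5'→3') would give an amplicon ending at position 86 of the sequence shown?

The forward primer binds at positions 27–40; the product's 3' end on the top strand is position 86.
The reverse primer anneals to the top strand over positions 73–86, i.e. to CTAATGGACGCTCT.
Its sequence written 5'→3' is the reverse complement: AGAGCGTCCATTAG.

5'-AGAGCGTCCATTAG-3'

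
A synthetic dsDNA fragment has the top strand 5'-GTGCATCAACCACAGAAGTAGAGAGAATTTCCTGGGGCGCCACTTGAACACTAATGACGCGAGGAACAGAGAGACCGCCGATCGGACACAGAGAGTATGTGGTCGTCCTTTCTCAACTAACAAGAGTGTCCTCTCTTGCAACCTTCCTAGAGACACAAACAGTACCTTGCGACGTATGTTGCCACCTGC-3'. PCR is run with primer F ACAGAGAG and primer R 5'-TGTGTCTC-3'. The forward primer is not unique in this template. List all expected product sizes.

92 bp, 70 bp

The forward primer ACAGAGAG matches the top strand at positions 66–73, 88–95.
The reverse primer's reverse complement is GAGACACA, matching at positions 150–157.
Each forward site pairs with the reverse site to give a product ending at position 157: sizes 92, 70 bp.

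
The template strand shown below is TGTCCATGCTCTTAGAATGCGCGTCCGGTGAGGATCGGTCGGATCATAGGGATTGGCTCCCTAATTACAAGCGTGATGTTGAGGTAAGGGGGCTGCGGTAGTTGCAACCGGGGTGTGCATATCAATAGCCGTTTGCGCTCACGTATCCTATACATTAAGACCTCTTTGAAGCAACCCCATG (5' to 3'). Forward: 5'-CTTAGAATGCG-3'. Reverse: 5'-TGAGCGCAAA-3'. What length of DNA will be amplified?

131 bp

Forward primer CTTAGAATGCG is found on the top strand at positions 11–21.
The reverse primer's reverse complement is TTTGCGCTCA, which matches the template at positions 132–141.
Product length = (reverse-primer end) − (forward-primer start) + 1 = 141 − 11 + 1 = 131 bp.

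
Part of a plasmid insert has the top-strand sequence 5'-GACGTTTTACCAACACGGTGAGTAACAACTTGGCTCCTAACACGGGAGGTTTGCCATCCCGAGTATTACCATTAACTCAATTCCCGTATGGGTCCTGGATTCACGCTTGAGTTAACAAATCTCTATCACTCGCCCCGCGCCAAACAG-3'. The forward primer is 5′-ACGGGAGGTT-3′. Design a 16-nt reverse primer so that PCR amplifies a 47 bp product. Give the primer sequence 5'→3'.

5'-TACGGGAATTGAGTTA-3'

The forward primer binds at positions 42–51, so a 47 bp product ends at position 42 + 47 − 1 = 88.
The reverse primer anneals to the top strand over positions 73–88, i.e. to TAACTCAATTCCCGTA.
Its sequence written 5'→3' is the reverse complement: TACGGGAATTGAGTTA.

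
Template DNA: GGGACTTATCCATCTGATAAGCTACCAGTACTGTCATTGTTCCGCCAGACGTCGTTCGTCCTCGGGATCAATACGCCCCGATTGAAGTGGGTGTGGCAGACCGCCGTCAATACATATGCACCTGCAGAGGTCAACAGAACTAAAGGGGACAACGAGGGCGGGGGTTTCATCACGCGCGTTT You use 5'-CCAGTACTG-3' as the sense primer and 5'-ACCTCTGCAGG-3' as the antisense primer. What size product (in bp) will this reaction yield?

Forward primer CCAGTACTG is found on the top strand at positions 25–33.
The reverse primer's reverse complement is CCTGCAGAGGT, which matches the template at positions 121–131.
Product length = (reverse-primer end) − (forward-primer start) + 1 = 131 − 25 + 1 = 107 bp.

107 bp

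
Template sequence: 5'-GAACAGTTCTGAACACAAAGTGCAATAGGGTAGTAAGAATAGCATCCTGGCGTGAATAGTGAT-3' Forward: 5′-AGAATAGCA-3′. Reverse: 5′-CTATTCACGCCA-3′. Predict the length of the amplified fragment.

Forward primer AGAATAGCA is found on the top strand at positions 36–44.
Reverse complement of the reverse primer: TGGCGTGAATAG. This occurs on the top strand at positions 48–59.
Product length = (reverse-primer end) − (forward-primer start) + 1 = 59 − 36 + 1 = 24 bp.

24 bp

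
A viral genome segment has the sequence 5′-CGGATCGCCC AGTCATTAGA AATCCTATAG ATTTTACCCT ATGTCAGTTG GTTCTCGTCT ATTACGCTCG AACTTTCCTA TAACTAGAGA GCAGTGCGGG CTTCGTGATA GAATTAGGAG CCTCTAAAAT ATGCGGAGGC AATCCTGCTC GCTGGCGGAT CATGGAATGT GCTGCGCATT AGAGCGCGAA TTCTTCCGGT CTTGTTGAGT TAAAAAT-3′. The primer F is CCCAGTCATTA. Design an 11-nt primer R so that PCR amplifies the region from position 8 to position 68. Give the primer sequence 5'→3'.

5'-AGCGTAATAGA-3'

The product's 3' end on the top strand is position 68.
The reverse primer anneals to the top strand over positions 58–68, i.e. to TCTATTACGCT.
Its sequence written 5'→3' is the reverse complement: AGCGTAATAGA.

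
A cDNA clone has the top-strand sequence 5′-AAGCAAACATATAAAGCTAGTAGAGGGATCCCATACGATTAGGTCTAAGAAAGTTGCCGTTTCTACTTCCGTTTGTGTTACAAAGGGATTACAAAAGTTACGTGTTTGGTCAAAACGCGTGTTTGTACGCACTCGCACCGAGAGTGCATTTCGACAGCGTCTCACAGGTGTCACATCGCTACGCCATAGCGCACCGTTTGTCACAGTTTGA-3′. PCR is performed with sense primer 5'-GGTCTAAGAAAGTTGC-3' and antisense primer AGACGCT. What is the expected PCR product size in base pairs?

121 bp

Forward primer GGTCTAAGAAAGTTGC is found on the top strand at positions 42–57.
The reverse primer's reverse complement is AGCGTCT, which matches the template at positions 156–162.
Product length = (reverse-primer end) − (forward-primer start) + 1 = 162 − 42 + 1 = 121 bp.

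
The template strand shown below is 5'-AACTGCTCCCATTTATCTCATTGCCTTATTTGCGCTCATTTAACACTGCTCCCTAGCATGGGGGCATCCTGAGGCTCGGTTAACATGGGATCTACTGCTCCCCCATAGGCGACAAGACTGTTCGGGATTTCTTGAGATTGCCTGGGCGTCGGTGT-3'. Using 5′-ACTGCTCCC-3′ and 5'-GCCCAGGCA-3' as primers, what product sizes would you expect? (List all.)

146 bp, 103 bp, 54 bp

The forward primer ACTGCTCCC matches the top strand at positions 2–10, 45–53, 94–102.
The reverse primer's reverse complement is TGCCTGGGC, matching at positions 139–147.
Each forward site pairs with the reverse site to give a product ending at position 147: sizes 146, 103, 54 bp.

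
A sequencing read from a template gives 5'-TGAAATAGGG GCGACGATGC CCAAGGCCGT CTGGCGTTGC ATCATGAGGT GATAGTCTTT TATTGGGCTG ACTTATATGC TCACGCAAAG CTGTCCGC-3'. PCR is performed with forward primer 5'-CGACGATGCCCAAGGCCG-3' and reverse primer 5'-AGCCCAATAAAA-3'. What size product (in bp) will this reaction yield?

58 bp

The forward primer matches the template at positions 12–29.
Reverse complement of the reverse primer: TTTTATTGGGCT. This occurs on the top strand at positions 58–69.
Amplicon spans positions 12–69: 58 bp.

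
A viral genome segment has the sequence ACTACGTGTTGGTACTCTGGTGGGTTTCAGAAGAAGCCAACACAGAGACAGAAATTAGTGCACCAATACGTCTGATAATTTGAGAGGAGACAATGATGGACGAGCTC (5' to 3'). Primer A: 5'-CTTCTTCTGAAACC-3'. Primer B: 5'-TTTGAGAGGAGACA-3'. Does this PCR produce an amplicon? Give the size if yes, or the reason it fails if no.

Primer A (CTTCTTCTGAAACC) has reverse complement GGTTTCAGAAGAAG, which matches the top strand at positions 23–36; primer A anneals to the top strand there with its 3' end pointing upstream toward position 23.
Primer B (TTTGAGAGGAGACA) matches the top strand directly at positions 79–92; it anneals to the bottom strand with its 3' end pointing downstream toward position 92.
The 3' ends diverge (primer A extends toward position 1, primer B toward position 107), so the primers never converge on a shared product.

No product — the primers' 3' ends point away from each other.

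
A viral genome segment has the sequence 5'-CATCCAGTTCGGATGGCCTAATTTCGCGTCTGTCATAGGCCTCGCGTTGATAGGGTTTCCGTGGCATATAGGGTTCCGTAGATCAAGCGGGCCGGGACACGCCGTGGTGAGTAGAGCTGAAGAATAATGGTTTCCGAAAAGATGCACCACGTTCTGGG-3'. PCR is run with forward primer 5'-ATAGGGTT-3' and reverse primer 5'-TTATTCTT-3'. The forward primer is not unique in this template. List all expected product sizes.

78 bp, 60 bp

The forward primer ATAGGGTT matches the top strand at positions 50–57, 68–75.
The reverse primer's reverse complement is AAGAATAA, matching at positions 120–127.
Each forward site pairs with the reverse site to give a product ending at position 127: sizes 78, 60 bp.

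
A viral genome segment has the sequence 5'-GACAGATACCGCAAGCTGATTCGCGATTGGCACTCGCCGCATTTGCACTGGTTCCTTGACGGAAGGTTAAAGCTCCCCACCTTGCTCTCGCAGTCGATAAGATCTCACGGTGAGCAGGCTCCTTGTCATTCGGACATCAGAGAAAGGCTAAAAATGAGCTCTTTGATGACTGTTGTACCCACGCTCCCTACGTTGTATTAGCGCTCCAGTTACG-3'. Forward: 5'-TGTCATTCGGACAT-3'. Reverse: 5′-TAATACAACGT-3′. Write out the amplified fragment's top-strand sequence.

5'-TGTCATTCGGACATCAGAGAAAGGCTAAAAATGAGCTCTTTGATGACTGTTGTACCCACGCTCCCTACGTTGTATTA-3'

The forward primer matches the template at positions 124–137.
Reverse complement of the reverse primer: ACGTTGTATTA. This occurs on the top strand at positions 190–200.
The product is the template from position 124 through 200 (77 bp).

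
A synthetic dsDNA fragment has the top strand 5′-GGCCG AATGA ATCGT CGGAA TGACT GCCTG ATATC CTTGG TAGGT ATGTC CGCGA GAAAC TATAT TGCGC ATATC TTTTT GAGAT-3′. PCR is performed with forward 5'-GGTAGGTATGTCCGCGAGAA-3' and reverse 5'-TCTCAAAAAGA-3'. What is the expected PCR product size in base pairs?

Forward primer GGTAGGTATGTCCGCGAGAA is found on the top strand at positions 39–58.
Reverse complement of the reverse primer: TCTTTTTGAGA. This occurs on the top strand at positions 74–84.
Product length = (reverse-primer end) − (forward-primer start) + 1 = 84 − 39 + 1 = 46 bp.

46 bp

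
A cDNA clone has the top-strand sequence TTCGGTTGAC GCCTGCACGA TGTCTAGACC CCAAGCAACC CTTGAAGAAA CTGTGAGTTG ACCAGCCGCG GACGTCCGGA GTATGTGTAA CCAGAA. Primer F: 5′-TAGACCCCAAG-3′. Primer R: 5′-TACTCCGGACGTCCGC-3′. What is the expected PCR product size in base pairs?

Forward primer TAGACCCCAAG is found on the top strand at positions 25–35.
Taking the reverse complement of TACTCCGGACGTCCGC gives GCGGACGTCCGGAGTA, found at positions 68–83 on the template; the primer anneals here to the top strand with its 3' end pointing upstream.
Amplicon spans positions 25–83: 59 bp.

59 bp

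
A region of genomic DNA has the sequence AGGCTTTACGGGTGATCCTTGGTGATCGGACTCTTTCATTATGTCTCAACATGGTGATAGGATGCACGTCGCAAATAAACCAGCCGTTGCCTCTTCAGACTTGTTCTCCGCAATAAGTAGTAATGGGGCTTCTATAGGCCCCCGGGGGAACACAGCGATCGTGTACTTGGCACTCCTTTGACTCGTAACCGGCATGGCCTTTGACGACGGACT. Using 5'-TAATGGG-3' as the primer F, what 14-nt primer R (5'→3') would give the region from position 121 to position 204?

5'-TCAAAGGCCATGCC-3'

The product's 3' end on the top strand is position 204.
The reverse primer anneals to the top strand over positions 191–204, i.e. to GGCATGGCCTTTGA.
Its sequence written 5'→3' is the reverse complement: TCAAAGGCCATGCC.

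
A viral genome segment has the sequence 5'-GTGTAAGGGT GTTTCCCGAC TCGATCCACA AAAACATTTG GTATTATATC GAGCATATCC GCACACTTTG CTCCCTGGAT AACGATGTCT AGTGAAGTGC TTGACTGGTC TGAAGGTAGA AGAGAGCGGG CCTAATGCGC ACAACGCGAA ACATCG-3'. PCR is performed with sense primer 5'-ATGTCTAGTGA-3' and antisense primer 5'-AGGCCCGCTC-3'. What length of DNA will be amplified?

The forward primer matches the template at positions 85–95.
Taking the reverse complement of AGGCCCGCTC gives GAGCGGGCCT, found at positions 124–133 on the template; the primer anneals here to the top strand with its 3' end pointing upstream.
Amplicon spans positions 85–133: 49 bp.

49 bp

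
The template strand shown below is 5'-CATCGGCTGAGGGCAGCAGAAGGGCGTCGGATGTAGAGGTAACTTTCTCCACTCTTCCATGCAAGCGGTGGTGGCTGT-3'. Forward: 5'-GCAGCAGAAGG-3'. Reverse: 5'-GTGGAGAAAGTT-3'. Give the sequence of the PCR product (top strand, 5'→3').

Forward primer GCAGCAGAAGG is found on the top strand at positions 13–23.
Taking the reverse complement of GTGGAGAAAGTT gives AACTTTCTCCAC, found at positions 41–52 on the template; the primer anneals here to the top strand with its 3' end pointing upstream.
The product is the template from position 13 through 52 (40 bp).

5'-GCAGCAGAAGGGCGTCGGATGTAGAGGTAACTTTCTCCAC-3'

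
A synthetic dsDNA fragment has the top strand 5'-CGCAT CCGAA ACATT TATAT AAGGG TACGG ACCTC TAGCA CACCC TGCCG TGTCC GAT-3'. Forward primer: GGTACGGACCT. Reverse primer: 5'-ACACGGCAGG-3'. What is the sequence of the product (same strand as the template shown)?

5'-GGTACGGACCTCTAGCACACCCTGCCGTGT-3'

Forward primer GGTACGGACCT is found on the top strand at positions 24–34.
Taking the reverse complement of ACACGGCAGG gives CCTGCCGTGT, found at positions 44–53 on the template; the primer anneals here to the top strand with its 3' end pointing upstream.
The product is the template from position 24 through 53 (30 bp).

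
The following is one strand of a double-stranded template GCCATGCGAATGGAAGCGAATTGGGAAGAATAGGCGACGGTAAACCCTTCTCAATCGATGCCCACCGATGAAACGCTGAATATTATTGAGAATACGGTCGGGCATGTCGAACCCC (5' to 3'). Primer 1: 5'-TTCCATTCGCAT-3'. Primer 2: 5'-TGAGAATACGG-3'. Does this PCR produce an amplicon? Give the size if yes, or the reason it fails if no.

No product — the primers' 3' ends point away from each other.

Primer 1 (TTCCATTCGCAT) has reverse complement ATGCGAATGGAA, which matches the top strand at positions 4–15; primer 1 anneals to the top strand there with its 3' end pointing upstream toward position 4.
Primer 2 (TGAGAATACGG) matches the top strand directly at positions 87–97; it anneals to the bottom strand with its 3' end pointing downstream toward position 97.
The 3' ends diverge (primer 1 extends toward position 1, primer 2 toward position 115), so the primers never converge on a shared product.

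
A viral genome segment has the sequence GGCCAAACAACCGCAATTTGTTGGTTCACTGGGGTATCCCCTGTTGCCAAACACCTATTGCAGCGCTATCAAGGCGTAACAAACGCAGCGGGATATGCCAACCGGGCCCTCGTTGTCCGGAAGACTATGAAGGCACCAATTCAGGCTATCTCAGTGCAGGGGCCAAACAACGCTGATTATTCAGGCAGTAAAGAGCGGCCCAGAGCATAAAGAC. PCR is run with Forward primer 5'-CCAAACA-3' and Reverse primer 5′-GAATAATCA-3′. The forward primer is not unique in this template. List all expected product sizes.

The forward primer CCAAACA matches the top strand at positions 3–9, 47–53, 163–169.
The reverse primer's reverse complement is TGATTATTC, matching at positions 174–182.
Each forward site pairs with the reverse site to give a product ending at position 182: sizes 180, 136, 20 bp.

180 bp, 136 bp, 20 bp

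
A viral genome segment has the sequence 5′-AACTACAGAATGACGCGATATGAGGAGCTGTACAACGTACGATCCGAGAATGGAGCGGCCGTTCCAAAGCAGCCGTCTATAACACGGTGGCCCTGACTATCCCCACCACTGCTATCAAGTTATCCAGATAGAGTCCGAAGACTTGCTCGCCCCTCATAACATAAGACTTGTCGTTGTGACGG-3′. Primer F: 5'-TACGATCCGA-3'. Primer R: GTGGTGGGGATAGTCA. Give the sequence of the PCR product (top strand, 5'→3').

5'-TACGATCCGAGAATGGAGCGGCCGTTCCAAAGCAGCCGTCTATAACACGGTGGCCCTGACTATCCCCACCAC-3'

Forward primer TACGATCCGA is found on the top strand at positions 38–47.
Taking the reverse complement of GTGGTGGGGATAGTCA gives TGACTATCCCCACCAC, found at positions 94–109 on the template; the primer anneals here to the top strand with its 3' end pointing upstream.
The product is the template from position 38 through 109 (72 bp).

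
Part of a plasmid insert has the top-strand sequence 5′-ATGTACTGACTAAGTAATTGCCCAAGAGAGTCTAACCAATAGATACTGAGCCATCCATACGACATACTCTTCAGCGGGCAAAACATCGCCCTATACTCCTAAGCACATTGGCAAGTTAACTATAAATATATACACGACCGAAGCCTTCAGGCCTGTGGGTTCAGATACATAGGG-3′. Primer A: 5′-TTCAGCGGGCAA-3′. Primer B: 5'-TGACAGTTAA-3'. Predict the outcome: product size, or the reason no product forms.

Primer B (TGACAGTTAA) does not match the top strand, and its reverse complement TTAACTGTCA does not match either.
With no annealing site for primer B, no amplification occurs.

No product — primer B has no binding site in the template.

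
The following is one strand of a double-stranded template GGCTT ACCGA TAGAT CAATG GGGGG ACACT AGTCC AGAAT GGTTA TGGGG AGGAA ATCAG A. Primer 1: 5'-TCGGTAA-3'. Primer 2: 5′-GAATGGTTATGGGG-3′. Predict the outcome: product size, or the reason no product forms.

Primer 1 (TCGGTAA) has reverse complement TTACCGA, which matches the top strand at positions 4–10; primer 1 anneals to the top strand there with its 3' end pointing upstream toward position 4.
Primer 2 (GAATGGTTATGGGG) matches the top strand directly at positions 37–50; it anneals to the bottom strand with its 3' end pointing downstream toward position 50.
The 3' ends diverge (primer 1 extends toward position 1, primer 2 toward position 61), so the primers never converge on a shared product.

No product — the primers' 3' ends point away from each other.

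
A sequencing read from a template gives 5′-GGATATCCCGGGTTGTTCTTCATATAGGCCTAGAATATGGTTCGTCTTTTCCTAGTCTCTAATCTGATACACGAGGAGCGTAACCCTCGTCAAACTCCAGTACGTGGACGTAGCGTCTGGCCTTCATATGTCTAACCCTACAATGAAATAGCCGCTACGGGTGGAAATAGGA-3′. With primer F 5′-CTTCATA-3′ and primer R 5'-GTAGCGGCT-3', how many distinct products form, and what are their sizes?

The forward primer CTTCATA matches the top strand at positions 18–24, 122–128.
The reverse primer's reverse complement is AGCCGCTAC, matching at positions 150–158.
Each forward site pairs with the reverse site to give a product ending at position 158: sizes 141, 37 bp.

Two products: 141 bp, 37 bp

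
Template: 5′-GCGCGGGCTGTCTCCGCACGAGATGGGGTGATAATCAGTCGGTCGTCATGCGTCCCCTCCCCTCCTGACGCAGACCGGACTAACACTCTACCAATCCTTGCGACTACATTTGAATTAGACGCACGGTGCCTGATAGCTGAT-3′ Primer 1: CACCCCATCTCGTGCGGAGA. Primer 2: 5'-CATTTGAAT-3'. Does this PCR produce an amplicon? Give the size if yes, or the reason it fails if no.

Primer 1 (CACCCCATCTCGTGCGGAGA) has reverse complement TCTCCGCACGAGATGGGGTG, which matches the top strand at positions 11–30; primer 1 anneals to the top strand there with its 3' end pointing upstream toward position 11.
Primer 2 (CATTTGAAT) matches the top strand directly at positions 107–115; it anneals to the bottom strand with its 3' end pointing downstream toward position 115.
The 3' ends diverge (primer 1 extends toward position 1, primer 2 toward position 141), so the primers never converge on a shared product.

No product — the primers' 3' ends point away from each other.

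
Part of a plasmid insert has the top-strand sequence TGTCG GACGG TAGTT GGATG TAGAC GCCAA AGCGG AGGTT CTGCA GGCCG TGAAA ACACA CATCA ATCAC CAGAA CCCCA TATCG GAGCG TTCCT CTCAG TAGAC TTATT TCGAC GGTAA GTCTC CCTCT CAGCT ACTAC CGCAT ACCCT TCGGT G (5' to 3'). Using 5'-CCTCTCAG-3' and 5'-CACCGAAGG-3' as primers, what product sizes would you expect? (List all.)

The forward primer CCTCTCAG matches the top strand at positions 93–100, 126–133.
The reverse primer's reverse complement is CCTTCGGTG, matching at positions 148–156.
Each forward site pairs with the reverse site to give a product ending at position 156: sizes 64, 31 bp.

64 bp, 31 bp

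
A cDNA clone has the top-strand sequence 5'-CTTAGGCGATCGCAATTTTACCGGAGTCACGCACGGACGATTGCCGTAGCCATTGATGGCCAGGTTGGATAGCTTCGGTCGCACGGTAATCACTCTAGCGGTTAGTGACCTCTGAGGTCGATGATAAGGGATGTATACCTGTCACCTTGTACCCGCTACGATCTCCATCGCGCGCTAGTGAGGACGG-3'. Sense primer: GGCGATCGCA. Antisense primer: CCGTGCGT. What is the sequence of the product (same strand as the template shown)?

5'-GGCGATCGCAATTTTACCGGAGTCACGCACGG-3'

Forward primer GGCGATCGCA is found on the top strand at positions 5–14.
Reverse complement of the reverse primer: ACGCACGG. This occurs on the top strand at positions 29–36.
The product is the template from position 5 through 36 (32 bp).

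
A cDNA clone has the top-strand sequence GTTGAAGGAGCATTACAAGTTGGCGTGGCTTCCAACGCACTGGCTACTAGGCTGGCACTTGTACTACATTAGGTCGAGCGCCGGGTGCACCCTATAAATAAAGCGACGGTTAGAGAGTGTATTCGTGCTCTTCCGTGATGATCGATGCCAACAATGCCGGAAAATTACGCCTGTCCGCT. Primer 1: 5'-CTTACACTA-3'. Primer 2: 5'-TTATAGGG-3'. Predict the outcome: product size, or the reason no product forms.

Primer 1 (CTTACACTA) does not match the top strand, and its reverse complement TAGTGTAAG does not match either.
With no annealing site for primer 1, no amplification occurs.

No product — primer 1 has no binding site in the template.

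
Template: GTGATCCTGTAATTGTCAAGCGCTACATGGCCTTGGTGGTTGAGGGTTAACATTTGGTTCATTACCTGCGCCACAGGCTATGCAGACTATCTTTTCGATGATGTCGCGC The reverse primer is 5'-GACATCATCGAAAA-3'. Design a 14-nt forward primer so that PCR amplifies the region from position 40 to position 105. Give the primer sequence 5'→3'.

The reverse primer's reverse complement TTTTCGATGATGTC matches the template at positions 92–105; the product starts at position 40.
The forward primer is identical to the top strand over positions 40–53: TTGAGGGTTAACAT.

5'-TTGAGGGTTAACAT-3'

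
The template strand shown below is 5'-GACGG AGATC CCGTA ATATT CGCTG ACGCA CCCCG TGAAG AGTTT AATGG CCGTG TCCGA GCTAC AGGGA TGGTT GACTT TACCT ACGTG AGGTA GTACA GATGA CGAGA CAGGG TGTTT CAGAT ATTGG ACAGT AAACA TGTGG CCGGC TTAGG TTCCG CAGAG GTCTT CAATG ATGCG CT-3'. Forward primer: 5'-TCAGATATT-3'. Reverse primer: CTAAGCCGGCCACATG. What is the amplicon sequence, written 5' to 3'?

Forward primer TCAGATATT is found on the top strand at positions 120–128.
The reverse primer's reverse complement is CATGTGGCCGGCTTAG, which matches the template at positions 139–154.
The product is the template from position 120 through 154 (35 bp).

5'-TCAGATATTGGACAGTAAACATGTGGCCGGCTTAG-3'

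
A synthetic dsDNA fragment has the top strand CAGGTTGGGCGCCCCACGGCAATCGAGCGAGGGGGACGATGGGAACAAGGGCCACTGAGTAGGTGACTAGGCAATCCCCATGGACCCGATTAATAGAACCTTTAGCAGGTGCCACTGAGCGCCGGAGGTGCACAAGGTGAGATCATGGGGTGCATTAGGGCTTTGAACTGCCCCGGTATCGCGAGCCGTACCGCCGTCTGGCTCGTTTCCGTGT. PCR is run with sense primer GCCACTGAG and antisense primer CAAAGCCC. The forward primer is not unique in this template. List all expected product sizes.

The forward primer GCCACTGAG matches the top strand at positions 51–59, 111–119.
The reverse primer's reverse complement is GGGCTTTG, matching at positions 158–165.
Each forward site pairs with the reverse site to give a product ending at position 165: sizes 115, 55 bp.

115 bp, 55 bp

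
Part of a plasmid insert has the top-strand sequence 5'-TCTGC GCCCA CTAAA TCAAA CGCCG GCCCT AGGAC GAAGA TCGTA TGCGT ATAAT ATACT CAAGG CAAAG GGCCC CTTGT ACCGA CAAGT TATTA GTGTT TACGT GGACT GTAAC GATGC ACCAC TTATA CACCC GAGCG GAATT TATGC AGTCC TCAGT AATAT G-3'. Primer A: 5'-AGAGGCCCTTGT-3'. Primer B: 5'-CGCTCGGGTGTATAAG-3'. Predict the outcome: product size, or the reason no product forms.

No product — primer A has no binding site in the template.

Primer A (AGAGGCCCTTGT) does not match the top strand, and its reverse complement ACAAGGGCCTCT does not match either.
With no annealing site for primer A, no amplification occurs.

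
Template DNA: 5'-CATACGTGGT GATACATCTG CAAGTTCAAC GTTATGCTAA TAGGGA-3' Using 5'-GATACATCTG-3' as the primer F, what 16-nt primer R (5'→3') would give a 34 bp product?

5'-CCTATTAGCATAACGT-3'

The forward primer binds at positions 11–20, so a 34 bp product ends at position 11 + 34 − 1 = 44.
The reverse primer anneals to the top strand over positions 29–44, i.e. to ACGTTATGCTAATAGG.
Its sequence written 5'→3' is the reverse complement: CCTATTAGCATAACGT.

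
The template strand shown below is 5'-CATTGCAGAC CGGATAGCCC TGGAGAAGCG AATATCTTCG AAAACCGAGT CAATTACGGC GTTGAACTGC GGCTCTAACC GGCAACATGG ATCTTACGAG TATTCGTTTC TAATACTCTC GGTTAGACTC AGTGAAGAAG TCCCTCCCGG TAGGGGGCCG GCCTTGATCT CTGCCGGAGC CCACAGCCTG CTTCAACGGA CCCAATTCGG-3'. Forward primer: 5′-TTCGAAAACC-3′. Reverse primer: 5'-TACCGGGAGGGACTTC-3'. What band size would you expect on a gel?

116 bp

Scanning the template, TTCGAAAACC occurs at positions 37–46; this primer anneals to the bottom strand there with its 3' end pointing downstream.
The reverse primer's reverse complement is GAAGTCCCTCCCGGTA, which matches the template at positions 137–152.
The product runs from position 37 to position 152, so its length is 152 − 37 + 1 = 116 bp.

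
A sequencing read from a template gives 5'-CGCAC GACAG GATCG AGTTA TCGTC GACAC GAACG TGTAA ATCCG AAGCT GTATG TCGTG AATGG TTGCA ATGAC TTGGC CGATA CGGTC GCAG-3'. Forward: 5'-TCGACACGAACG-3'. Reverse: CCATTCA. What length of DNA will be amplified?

Forward primer TCGACACGAACG is found on the top strand at positions 24–35.
Taking the reverse complement of CCATTCA gives TGAATGG, found at positions 59–65 on the template; the primer anneals here to the top strand with its 3' end pointing upstream.
Product length = (reverse-primer end) − (forward-primer start) + 1 = 65 − 24 + 1 = 42 bp.

42 bp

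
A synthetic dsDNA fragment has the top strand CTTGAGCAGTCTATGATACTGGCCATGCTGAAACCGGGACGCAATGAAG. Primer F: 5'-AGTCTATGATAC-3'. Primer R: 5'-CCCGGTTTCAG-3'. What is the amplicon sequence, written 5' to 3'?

5'-AGTCTATGATACTGGCCATGCTGAAACCGGG-3'

Scanning the template, AGTCTATGATAC occurs at positions 8–19; this primer anneals to the bottom strand there with its 3' end pointing downstream.
Taking the reverse complement of CCCGGTTTCAG gives CTGAAACCGGG, found at positions 28–38 on the template; the primer anneals here to the top strand with its 3' end pointing upstream.
The product is the template from position 8 through 38 (31 bp).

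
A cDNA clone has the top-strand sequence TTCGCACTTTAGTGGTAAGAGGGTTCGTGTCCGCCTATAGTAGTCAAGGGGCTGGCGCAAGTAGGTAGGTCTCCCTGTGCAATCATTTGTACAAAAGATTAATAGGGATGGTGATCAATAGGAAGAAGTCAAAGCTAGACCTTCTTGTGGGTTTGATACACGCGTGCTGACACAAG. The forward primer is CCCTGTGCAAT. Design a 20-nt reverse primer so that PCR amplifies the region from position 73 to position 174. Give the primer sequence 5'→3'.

The product's 3' end on the top strand is position 174.
The reverse primer anneals to the top strand over positions 155–174, i.e. to GATACACGCGTGCTGACACA.
Its sequence written 5'→3' is the reverse complement: TGTGTCAGCACGCGTGTATC.

5'-TGTGTCAGCACGCGTGTATC-3'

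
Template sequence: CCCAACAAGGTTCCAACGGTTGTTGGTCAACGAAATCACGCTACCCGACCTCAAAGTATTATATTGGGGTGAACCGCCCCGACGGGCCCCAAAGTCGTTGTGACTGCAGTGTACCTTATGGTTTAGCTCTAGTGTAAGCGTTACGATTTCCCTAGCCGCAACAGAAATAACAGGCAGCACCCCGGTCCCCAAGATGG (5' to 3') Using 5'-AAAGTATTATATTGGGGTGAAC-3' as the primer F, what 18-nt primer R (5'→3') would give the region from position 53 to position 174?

The product's 3' end on the top strand is position 174.
The reverse primer anneals to the top strand over positions 157–174, i.e. to CGCAACAGAAATAACAGG.
Its sequence written 5'→3' is the reverse complement: CCTGTTATTTCTGTTGCG.

5'-CCTGTTATTTCTGTTGCG-3'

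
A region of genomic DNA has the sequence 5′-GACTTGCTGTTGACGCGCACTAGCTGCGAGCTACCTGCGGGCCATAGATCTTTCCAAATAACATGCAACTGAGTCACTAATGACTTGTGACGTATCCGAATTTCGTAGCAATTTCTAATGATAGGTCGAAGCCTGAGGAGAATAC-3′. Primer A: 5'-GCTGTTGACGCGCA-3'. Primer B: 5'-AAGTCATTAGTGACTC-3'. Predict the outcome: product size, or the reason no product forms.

Yes — an 81 bp product.

Primer A (GCTGTTGACGCGCA) matches the top strand at positions 6–19; it acts as a forward primer.
Primer B's reverse complement is GAGTCACTAATGACTT, matching the top strand at positions 71–86; it acts as a reverse primer.
The 3' ends face each other across positions 6–86, giving an 81 bp product.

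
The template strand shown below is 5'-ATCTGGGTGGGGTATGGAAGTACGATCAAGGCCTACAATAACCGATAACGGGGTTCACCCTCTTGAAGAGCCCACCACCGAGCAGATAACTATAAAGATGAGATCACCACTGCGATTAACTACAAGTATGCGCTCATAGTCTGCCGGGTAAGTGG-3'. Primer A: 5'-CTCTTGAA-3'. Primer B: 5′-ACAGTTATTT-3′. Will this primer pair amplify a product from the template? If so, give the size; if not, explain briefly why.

No product — primer B has no binding site in the template.

Primer B (ACAGTTATTT) does not match the top strand, and its reverse complement AAATAACTGT does not match either.
With no annealing site for primer B, no amplification occurs.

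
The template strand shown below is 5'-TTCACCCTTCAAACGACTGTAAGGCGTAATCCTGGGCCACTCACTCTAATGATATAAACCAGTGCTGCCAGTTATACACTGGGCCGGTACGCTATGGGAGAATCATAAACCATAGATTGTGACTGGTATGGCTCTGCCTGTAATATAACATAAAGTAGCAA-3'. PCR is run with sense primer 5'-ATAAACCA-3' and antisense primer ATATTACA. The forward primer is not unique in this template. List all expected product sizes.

The forward primer ATAAACCA matches the top strand at positions 54–61, 105–112.
The reverse primer's reverse complement is TGTAATAT, matching at positions 139–146.
Each forward site pairs with the reverse site to give a product ending at position 146: sizes 93, 42 bp.

93 bp, 42 bp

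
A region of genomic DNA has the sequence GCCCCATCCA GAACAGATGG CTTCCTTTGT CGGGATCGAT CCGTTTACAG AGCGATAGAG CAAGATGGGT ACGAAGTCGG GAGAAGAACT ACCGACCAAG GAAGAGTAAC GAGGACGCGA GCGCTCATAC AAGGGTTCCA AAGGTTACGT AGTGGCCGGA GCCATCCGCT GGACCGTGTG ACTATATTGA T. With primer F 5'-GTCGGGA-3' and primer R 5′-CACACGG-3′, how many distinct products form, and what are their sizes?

Two products: 152 bp, 105 bp

The forward primer GTCGGGA matches the top strand at positions 29–35, 76–82.
The reverse primer's reverse complement is CCGTGTG, matching at positions 174–180.
Each forward site pairs with the reverse site to give a product ending at position 180: sizes 152, 105 bp.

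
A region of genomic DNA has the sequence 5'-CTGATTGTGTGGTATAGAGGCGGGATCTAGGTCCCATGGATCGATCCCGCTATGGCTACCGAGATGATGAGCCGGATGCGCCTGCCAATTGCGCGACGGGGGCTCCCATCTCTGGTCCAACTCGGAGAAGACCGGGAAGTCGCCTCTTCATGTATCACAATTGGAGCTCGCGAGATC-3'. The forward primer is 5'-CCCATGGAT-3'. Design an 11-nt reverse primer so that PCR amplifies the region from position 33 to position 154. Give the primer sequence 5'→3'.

5'-TACATGAAGAG-3'

The product's 3' end on the top strand is position 154.
The reverse primer anneals to the top strand over positions 144–154, i.e. to CTCTTCATGTA.
Its sequence written 5'→3' is the reverse complement: TACATGAAGAG.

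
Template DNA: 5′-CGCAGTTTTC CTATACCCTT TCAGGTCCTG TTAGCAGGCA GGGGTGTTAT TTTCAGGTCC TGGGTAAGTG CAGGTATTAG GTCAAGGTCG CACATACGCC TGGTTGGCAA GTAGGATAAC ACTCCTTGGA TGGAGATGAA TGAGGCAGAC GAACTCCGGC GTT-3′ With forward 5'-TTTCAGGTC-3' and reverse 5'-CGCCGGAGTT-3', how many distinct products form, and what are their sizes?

Two products: 143 bp, 111 bp

The forward primer TTTCAGGTC matches the top strand at positions 19–27, 51–59.
The reverse primer's reverse complement is AACTCCGGCG, matching at positions 152–161.
Each forward site pairs with the reverse site to give a product ending at position 161: sizes 143, 111 bp.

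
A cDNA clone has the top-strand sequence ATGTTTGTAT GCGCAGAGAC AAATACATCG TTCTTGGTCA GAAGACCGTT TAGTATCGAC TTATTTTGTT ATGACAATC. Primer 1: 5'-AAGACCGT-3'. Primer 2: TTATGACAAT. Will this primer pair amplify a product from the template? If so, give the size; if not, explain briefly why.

Primer 1 (AAGACCGT) matches the top strand at positions 42–49 (3' end points downstream).
Primer 2 (TTATGACAAT) also matches the top strand directly, at positions 69–78 — its reverse complement ATTGTCATAA is not present.
Both primers anneal to the bottom strand with 3' ends pointing the same way, so neither can prime synthesis back toward the other.

No product — both primers anneal to the same strand and extend in the same direction.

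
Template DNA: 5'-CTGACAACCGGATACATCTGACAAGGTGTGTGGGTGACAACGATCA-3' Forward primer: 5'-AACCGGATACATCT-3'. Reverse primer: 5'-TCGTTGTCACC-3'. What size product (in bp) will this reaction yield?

The forward primer matches the template at positions 6–19.
The reverse primer's reverse complement is GGTGACAACGA, which matches the template at positions 33–43.
The product runs from position 6 to position 43, so its length is 43 − 6 + 1 = 38 bp.

38 bp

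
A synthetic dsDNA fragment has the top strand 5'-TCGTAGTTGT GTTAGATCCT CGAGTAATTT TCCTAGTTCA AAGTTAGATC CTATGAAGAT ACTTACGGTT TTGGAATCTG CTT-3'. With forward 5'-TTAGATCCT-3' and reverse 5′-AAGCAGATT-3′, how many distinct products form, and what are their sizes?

The forward primer TTAGATCCT matches the top strand at positions 12–20, 44–52.
The reverse primer's reverse complement is AATCTGCTT, matching at positions 75–83.
Each forward site pairs with the reverse site to give a product ending at position 83: sizes 72, 40 bp.

Two products: 72 bp, 40 bp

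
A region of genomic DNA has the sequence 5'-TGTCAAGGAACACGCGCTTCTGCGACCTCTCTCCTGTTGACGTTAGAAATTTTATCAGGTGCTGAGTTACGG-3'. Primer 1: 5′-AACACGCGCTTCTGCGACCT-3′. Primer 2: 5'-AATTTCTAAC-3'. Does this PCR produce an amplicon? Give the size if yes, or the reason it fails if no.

Primer 1 (AACACGCGCTTCTGCGACCT) matches the top strand at positions 9–28; it acts as a forward primer.
Primer 2's reverse complement is GTTAGAAATT, matching the top strand at positions 42–51; it acts as a reverse primer.
The 3' ends face each other across positions 9–51, giving a 43 bp product.

Yes — a 43 bp product.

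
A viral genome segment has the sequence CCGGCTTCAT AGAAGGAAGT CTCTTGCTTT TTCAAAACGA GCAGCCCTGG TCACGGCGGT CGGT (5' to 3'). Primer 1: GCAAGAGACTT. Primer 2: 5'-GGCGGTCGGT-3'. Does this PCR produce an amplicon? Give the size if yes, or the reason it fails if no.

No product — the primers' 3' ends point away from each other.

Primer 1 (GCAAGAGACTT) has reverse complement AAGTCTCTTGC, which matches the top strand at positions 17–27; primer 1 anneals to the top strand there with its 3' end pointing upstream toward position 17.
Primer 2 (GGCGGTCGGT) matches the top strand directly at positions 55–64; it anneals to the bottom strand with its 3' end pointing downstream toward position 64.
The 3' ends diverge (primer 1 extends toward position 1, primer 2 toward position 64), so the primers never converge on a shared product.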